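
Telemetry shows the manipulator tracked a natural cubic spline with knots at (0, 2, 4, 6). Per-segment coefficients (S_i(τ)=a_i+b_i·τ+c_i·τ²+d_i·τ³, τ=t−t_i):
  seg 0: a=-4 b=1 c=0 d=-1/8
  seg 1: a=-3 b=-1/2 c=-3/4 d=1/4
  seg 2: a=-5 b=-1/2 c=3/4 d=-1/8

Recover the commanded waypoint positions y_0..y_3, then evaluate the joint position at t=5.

y_0 = S_0(0) = a_0 = -4
y_1 = S_1(0) = a_1 = -3
y_2 = S_2(0) = a_2 = -5
y_3 = S_2(2) = -4
t_q=5 is in segment 2 (τ=1); S_2(τ)=-39/8

y_0=-4 y_1=-3 y_2=-5 y_3=-4
S(5) = -39/8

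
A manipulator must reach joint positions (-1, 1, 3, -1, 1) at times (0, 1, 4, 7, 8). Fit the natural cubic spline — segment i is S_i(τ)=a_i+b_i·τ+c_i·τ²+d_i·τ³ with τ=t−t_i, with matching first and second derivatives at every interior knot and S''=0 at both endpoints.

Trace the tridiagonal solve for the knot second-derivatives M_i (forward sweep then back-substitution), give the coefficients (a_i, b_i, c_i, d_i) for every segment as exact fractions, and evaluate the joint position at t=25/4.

Δ: Δ0=2, Δ1=2/3, Δ2=-4/3, Δ3=2
row 1: diag=8, rhs=-8; c'=3/8, d'=-1
row 2: denom=12−3·3/8=87/8; d'=(-12−3·-1)/(87/8)=-24/29
row 3: denom=8−3·8/29=208/29; d'=(20−3·-24/29)/(208/29)=163/52
back: M3=163/52
back: M2=-24/29−8/29·163/52=-22/13
back: M1=-1−3/8·-22/13=-19/52
M: M0=0, M1=-19/52, M2=-22/13, M3=163/52, M4=0
seg 0: a=-1, c=M0/2=0, d=(M1−M0)/(6·1)=-19/312, b=Δ0−h0·(2M0+M1)/6=643/312
seg 1: a=1, c=M1/2=-19/104, d=(M2−M1)/(6·3)=-23/312, b=Δ1−h1·(2M1+M2)/6=293/156
seg 2: a=3, c=M2/2=-11/13, d=(M3−M2)/(6·3)=251/936, b=Δ2−h2·(2M2+M3)/6=-29/24
seg 3: a=-1, c=M3/2=163/104, d=(M4−M3)/(6·1)=-163/312, b=Δ3−h3·(2M3+M4)/6=149/156
t_q=25/4 → seg 2, τ=9/4; S=3+-29/24·τ+-11/13·τ²+251/936·τ³=-6309/6656

  seg 0: a=-1 b=643/312 c=0 d=-19/312
  seg 1: a=1 b=293/156 c=-19/104 d=-23/312
  seg 2: a=3 b=-29/24 c=-11/13 d=251/936
  seg 3: a=-1 b=149/156 c=163/104 d=-163/312
S(25/4) = -6309/6656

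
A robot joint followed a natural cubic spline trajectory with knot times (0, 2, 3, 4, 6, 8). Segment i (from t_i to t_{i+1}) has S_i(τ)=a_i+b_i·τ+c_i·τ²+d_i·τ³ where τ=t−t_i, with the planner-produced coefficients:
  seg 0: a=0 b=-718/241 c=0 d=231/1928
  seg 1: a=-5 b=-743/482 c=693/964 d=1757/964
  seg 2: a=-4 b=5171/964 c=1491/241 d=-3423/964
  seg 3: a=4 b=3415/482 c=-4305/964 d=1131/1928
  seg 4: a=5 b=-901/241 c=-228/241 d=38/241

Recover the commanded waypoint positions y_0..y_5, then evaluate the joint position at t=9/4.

y_0=0 y_1=-5 y_2=-4 y_3=4 y_4=5 y_5=-5
S(9/4) = -327727/61696

y_0 = S_0(0) = a_0 = 0
y_1 = S_1(0) = a_1 = -5
y_2 = S_2(0) = a_2 = -4
y_3 = S_3(0) = a_3 = 4
y_4 = S_4(0) = a_4 = 5
y_5 = S_4(2) = -5
t_q=9/4 is in segment 1 (τ=1/4); S_1(τ)=-327727/61696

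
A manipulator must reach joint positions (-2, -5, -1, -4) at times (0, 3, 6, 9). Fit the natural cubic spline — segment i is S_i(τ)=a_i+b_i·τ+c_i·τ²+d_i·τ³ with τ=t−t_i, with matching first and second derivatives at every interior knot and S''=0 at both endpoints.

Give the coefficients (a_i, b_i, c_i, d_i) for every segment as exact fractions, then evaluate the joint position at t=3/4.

  seg 0: a=-2 b=-16/9 c=0 d=7/81
  seg 1: a=-5 b=5/9 c=7/9 d=-14/81
  seg 2: a=-1 b=5/9 c=-7/9 d=7/81
S(3/4) = -211/64

Δ: Δ0=-1, Δ1=4/3, Δ2=-1
row 1: diag=12, rhs=14; c'=1/4, d'=7/6
row 2: denom=12−3·1/4=45/4; d'=(-14−3·7/6)/(45/4)=-14/9
back: M2=-14/9
back: M1=7/6−1/4·-14/9=14/9
M: M0=0, M1=14/9, M2=-14/9, M3=0
seg 0: a=-2, c=M0/2=0, d=(M1−M0)/(6·3)=7/81, b=Δ0−h0·(2M0+M1)/6=-16/9
seg 1: a=-5, c=M1/2=7/9, d=(M2−M1)/(6·3)=-14/81, b=Δ1−h1·(2M1+M2)/6=5/9
seg 2: a=-1, c=M2/2=-7/9, d=(M3−M2)/(6·3)=7/81, b=Δ2−h2·(2M2+M3)/6=5/9
t_q=3/4 → seg 0, τ=3/4; S=-2+-16/9·τ+0·τ²+7/81·τ³=-211/64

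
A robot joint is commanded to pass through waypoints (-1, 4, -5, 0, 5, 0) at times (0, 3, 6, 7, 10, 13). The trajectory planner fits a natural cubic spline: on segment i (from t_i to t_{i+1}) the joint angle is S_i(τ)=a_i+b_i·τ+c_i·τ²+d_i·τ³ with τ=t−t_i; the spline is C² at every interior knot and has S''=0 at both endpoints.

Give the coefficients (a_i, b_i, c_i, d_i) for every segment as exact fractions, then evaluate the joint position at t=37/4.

Δ: Δ0=5/3, Δ1=-3, Δ2=5, Δ3=5/3, Δ4=-5/3
row 1: diag=12, rhs=-28; c'=1/4, d'=-7/3
row 2: denom=8−3·1/4=29/4; d'=(48−3·-7/3)/(29/4)=220/29
row 3: denom=8−1·4/29=228/29; d'=(-20−1·220/29)/(228/29)=-200/57
row 4: denom=12−3·29/76=825/76; d'=(-20−3·-200/57)/(825/76)=-48/55
back: M4=-48/55
back: M3=-200/57−29/76·-48/55=-524/165
back: M2=220/29−4/29·-524/165=1324/165
back: M1=-7/3−1/4·1324/165=-716/165
M: M0=0, M1=-716/165, M2=1324/165, M3=-524/165, M4=-48/55, M5=0
seg 0: a=-1, c=M0/2=0, d=(M1−M0)/(6·3)=-358/1485, b=Δ0−h0·(2M0+M1)/6=211/55
seg 1: a=4, c=M1/2=-358/165, d=(M2−M1)/(6·3)=68/99, b=Δ1−h1·(2M1+M2)/6=-147/55
seg 2: a=-5, c=M2/2=662/165, d=(M3−M2)/(6·1)=-28/15, b=Δ2−h2·(2M2+M3)/6=157/55
seg 3: a=0, c=M3/2=-262/165, d=(M4−M3)/(6·3)=38/297, b=Δ3−h3·(2M3+M4)/6=871/165
seg 4: a=5, c=M4/2=-24/55, d=(M5−M4)/(6·3)=8/165, b=Δ4−h4·(2M4+M5)/6=-131/165
t_q=37/4 → seg 3, τ=9/4; S=0+871/165·τ+-262/165·τ²+38/297·τ³=9321/1760

  seg 0: a=-1 b=211/55 c=0 d=-358/1485
  seg 1: a=4 b=-147/55 c=-358/165 d=68/99
  seg 2: a=-5 b=157/55 c=662/165 d=-28/15
  seg 3: a=0 b=871/165 c=-262/165 d=38/297
  seg 4: a=5 b=-131/165 c=-24/55 d=8/165
S(37/4) = 9321/1760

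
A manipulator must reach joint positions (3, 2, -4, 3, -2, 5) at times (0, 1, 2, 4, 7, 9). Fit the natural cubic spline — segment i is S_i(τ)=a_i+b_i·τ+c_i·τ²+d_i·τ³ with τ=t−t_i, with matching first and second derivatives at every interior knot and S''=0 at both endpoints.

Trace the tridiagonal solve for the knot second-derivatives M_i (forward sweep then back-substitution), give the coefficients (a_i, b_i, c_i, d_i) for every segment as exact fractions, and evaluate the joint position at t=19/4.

Δ: Δ0=-1, Δ1=-6, Δ2=7/2, Δ3=-5/3, Δ4=7/2
row 1: diag=4, rhs=-30; c'=1/4, d'=-15/2
row 2: denom=6−1·1/4=23/4; d'=(57−1·-15/2)/(23/4)=258/23
row 3: denom=10−2·8/23=214/23; d'=(-31−2·258/23)/(214/23)=-1229/214
row 4: denom=10−3·69/214=1933/214; d'=(31−3·-1229/214)/(1933/214)=10321/1933
back: M4=10321/1933
back: M3=-1229/214−69/214·10321/1933=-14429/1933
back: M2=258/23−8/23·-14429/1933=26702/1933
back: M1=-15/2−1/4·26702/1933=-21173/1933
M: M0=0, M1=-21173/1933, M2=26702/1933, M3=-14429/1933, M4=10321/1933, M5=0
seg 0: a=3, c=M0/2=0, d=(M1−M0)/(6·1)=-21173/11598, b=Δ0−h0·(2M0+M1)/6=9575/11598
seg 1: a=2, c=M1/2=-21173/3866, d=(M2−M1)/(6·1)=47875/11598, b=Δ1−h1·(2M1+M2)/6=-26972/5799
seg 2: a=-4, c=M2/2=13351/1933, d=(M3−M2)/(6·2)=-41131/23196, b=Δ2−h2·(2M2+M3)/6=-37357/11598
seg 3: a=3, c=M3/2=-14429/3866, d=(M4−M3)/(6·3)=1375/1933, b=Δ3−h3·(2M3+M4)/6=36281/11598
seg 4: a=-2, c=M4/2=10321/3866, d=(M5−M4)/(6·2)=-10321/23196, b=Δ4−h4·(2M4+M5)/6=-691/11598
t_q=19/4 → seg 3, τ=3/4; S=3+36281/11598·τ+-14429/3866·τ²+1375/1933·τ³=438787/123712

  seg 0: a=3 b=9575/11598 c=0 d=-21173/11598
  seg 1: a=2 b=-26972/5799 c=-21173/3866 d=47875/11598
  seg 2: a=-4 b=-37357/11598 c=13351/1933 d=-41131/23196
  seg 3: a=3 b=36281/11598 c=-14429/3866 d=1375/1933
  seg 4: a=-2 b=-691/11598 c=10321/3866 d=-10321/23196
S(19/4) = 438787/123712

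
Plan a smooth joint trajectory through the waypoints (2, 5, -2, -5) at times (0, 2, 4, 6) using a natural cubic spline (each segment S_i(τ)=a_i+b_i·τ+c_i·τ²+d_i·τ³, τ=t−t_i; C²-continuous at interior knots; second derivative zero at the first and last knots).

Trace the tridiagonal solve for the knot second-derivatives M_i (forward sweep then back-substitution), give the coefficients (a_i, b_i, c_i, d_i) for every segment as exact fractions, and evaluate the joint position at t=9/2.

  seg 0: a=2 b=89/30 c=0 d=-11/30
  seg 1: a=5 b=-43/30 c=-11/5 d=7/12
  seg 2: a=-2 b=-97/30 c=13/10 d=-13/60
S(9/2) = -531/160

Δ: Δ0=3/2, Δ1=-7/2, Δ2=-3/2
row 1: diag=8, rhs=-30; c'=1/4, d'=-15/4
row 2: denom=8−2·1/4=15/2; d'=(12−2·-15/4)/(15/2)=13/5
back: M2=13/5
back: M1=-15/4−1/4·13/5=-22/5
M: M0=0, M1=-22/5, M2=13/5, M3=0
seg 0: a=2, c=M0/2=0, d=(M1−M0)/(6·2)=-11/30, b=Δ0−h0·(2M0+M1)/6=89/30
seg 1: a=5, c=M1/2=-11/5, d=(M2−M1)/(6·2)=7/12, b=Δ1−h1·(2M1+M2)/6=-43/30
seg 2: a=-2, c=M2/2=13/10, d=(M3−M2)/(6·2)=-13/60, b=Δ2−h2·(2M2+M3)/6=-97/30
t_q=9/2 → seg 2, τ=1/2; S=-2+-97/30·τ+13/10·τ²+-13/60·τ³=-531/160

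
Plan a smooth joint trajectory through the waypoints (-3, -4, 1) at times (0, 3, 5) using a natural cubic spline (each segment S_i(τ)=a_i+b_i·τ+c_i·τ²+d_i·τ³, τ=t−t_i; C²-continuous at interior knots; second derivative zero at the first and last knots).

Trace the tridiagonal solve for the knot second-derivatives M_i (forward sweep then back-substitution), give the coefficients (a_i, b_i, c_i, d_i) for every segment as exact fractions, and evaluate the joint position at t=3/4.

  seg 0: a=-3 b=-71/60 c=0 d=17/180
  seg 1: a=-4 b=41/30 c=17/20 d=-17/120
S(3/4) = -985/256

Δ: Δ0=-1/3, Δ1=5/2
row 1: diag=10, rhs=17; c'=1/5, d'=17/10
back: M1=17/10
M: M0=0, M1=17/10, M2=0
seg 0: a=-3, c=M0/2=0, d=(M1−M0)/(6·3)=17/180, b=Δ0−h0·(2M0+M1)/6=-71/60
seg 1: a=-4, c=M1/2=17/20, d=(M2−M1)/(6·2)=-17/120, b=Δ1−h1·(2M1+M2)/6=41/30
t_q=3/4 → seg 0, τ=3/4; S=-3+-71/60·τ+0·τ²+17/180·τ³=-985/256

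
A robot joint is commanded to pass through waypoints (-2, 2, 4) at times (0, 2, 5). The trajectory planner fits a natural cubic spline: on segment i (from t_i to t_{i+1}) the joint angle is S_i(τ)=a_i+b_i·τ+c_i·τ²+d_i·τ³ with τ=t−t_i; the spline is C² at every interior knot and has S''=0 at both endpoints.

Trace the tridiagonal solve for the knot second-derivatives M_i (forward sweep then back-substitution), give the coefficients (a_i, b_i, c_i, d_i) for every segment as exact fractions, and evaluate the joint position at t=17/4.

  seg 0: a=-2 b=34/15 c=0 d=-1/15
  seg 1: a=2 b=22/15 c=-2/5 d=2/45
S(17/4) = 121/32

Δ: Δ0=2, Δ1=2/3
row 1: diag=10, rhs=-8; c'=3/10, d'=-4/5
back: M1=-4/5
M: M0=0, M1=-4/5, M2=0
seg 0: a=-2, c=M0/2=0, d=(M1−M0)/(6·2)=-1/15, b=Δ0−h0·(2M0+M1)/6=34/15
seg 1: a=2, c=M1/2=-2/5, d=(M2−M1)/(6·3)=2/45, b=Δ1−h1·(2M1+M2)/6=22/15
t_q=17/4 → seg 1, τ=9/4; S=2+22/15·τ+-2/5·τ²+2/45·τ³=121/32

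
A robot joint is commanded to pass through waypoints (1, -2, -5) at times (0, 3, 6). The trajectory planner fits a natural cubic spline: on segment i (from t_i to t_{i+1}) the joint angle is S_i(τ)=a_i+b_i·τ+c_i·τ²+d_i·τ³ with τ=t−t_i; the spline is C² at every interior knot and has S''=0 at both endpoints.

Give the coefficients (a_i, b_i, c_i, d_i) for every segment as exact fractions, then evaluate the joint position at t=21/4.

  seg 0: a=1 b=-1 c=0 d=0
  seg 1: a=-2 b=-1 c=0 d=0
S(21/4) = -17/4

Δ: Δ0=-1, Δ1=-1
row 1: diag=12, rhs=0; c'=1/4, d'=0
back: M1=0
M: M0=0, M1=0, M2=0
seg 0: a=1, c=M0/2=0, d=(M1−M0)/(6·3)=0, b=Δ0−h0·(2M0+M1)/6=-1
seg 1: a=-2, c=M1/2=0, d=(M2−M1)/(6·3)=0, b=Δ1−h1·(2M1+M2)/6=-1
t_q=21/4 → seg 1, τ=9/4; S=-2+-1·τ+0·τ²+0·τ³=-17/4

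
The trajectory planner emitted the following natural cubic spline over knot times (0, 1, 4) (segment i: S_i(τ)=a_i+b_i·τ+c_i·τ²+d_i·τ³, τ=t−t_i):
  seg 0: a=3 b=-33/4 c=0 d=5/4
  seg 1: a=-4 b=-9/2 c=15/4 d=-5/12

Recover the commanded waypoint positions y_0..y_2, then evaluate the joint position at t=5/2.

y_0 = S_0(0) = a_0 = 3
y_1 = S_1(0) = a_1 = -4
y_2 = S_1(3) = 5
t_q=5/2 is in segment 1 (τ=3/2); S_1(τ)=-119/32

y_0=3 y_1=-4 y_2=5
S(5/2) = -119/32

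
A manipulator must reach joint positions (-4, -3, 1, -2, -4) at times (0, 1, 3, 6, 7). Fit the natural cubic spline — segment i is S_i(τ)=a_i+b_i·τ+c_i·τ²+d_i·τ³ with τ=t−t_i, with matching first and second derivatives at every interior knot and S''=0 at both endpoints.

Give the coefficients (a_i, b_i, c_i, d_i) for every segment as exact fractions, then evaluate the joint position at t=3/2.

Δ: Δ0=1, Δ1=2, Δ2=-1, Δ3=-2
row 1: diag=6, rhs=6; c'=1/3, d'=1
row 2: denom=10−2·1/3=28/3; d'=(-18−2·1)/(28/3)=-15/7
row 3: denom=8−3·9/28=197/28; d'=(-6−3·-15/7)/(197/28)=12/197
back: M3=12/197
back: M2=-15/7−9/28·12/197=-426/197
back: M1=1−1/3·-426/197=339/197
M: M0=0, M1=339/197, M2=-426/197, M3=12/197, M4=0
seg 0: a=-4, c=M0/2=0, d=(M1−M0)/(6·1)=113/394, b=Δ0−h0·(2M0+M1)/6=281/394
seg 1: a=-3, c=M1/2=339/394, d=(M2−M1)/(6·2)=-255/788, b=Δ1−h1·(2M1+M2)/6=310/197
seg 2: a=1, c=M2/2=-213/197, d=(M3−M2)/(6·3)=73/591, b=Δ2−h2·(2M2+M3)/6=223/197
seg 3: a=-2, c=M3/2=6/197, d=(M4−M3)/(6·1)=-2/197, b=Δ3−h3·(2M3+M4)/6=-398/197
t_q=3/2 → seg 1, τ=1/2; S=-3+310/197·τ+339/394·τ²+-255/788·τ³=-12851/6304

  seg 0: a=-4 b=281/394 c=0 d=113/394
  seg 1: a=-3 b=310/197 c=339/394 d=-255/788
  seg 2: a=1 b=223/197 c=-213/197 d=73/591
  seg 3: a=-2 b=-398/197 c=6/197 d=-2/197
S(3/2) = -12851/6304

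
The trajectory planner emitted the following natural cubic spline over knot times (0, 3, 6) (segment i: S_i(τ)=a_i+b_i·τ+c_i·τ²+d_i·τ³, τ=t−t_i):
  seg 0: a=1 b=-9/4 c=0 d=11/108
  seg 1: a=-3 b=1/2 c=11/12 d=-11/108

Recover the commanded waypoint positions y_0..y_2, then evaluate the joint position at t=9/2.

y_0=1 y_1=-3 y_2=4
S(9/2) = -17/32

y_0 = S_0(0) = a_0 = 1
y_1 = S_1(0) = a_1 = -3
y_2 = S_1(3) = 4
t_q=9/2 is in segment 1 (τ=3/2); S_1(τ)=-17/32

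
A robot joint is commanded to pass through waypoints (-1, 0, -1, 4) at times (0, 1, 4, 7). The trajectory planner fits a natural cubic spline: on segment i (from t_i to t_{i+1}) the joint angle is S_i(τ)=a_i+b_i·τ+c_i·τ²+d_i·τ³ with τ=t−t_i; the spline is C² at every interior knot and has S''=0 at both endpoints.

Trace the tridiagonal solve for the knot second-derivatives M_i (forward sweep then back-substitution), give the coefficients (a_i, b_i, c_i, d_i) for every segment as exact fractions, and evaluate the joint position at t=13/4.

Δ: Δ0=1, Δ1=-1/3, Δ2=5/3
row 1: diag=8, rhs=-8; c'=3/8, d'=-1
row 2: denom=12−3·3/8=87/8; d'=(12−3·-1)/(87/8)=40/29
back: M2=40/29
back: M1=-1−3/8·40/29=-44/29
M: M0=0, M1=-44/29, M2=40/29, M3=0
seg 0: a=-1, c=M0/2=0, d=(M1−M0)/(6·1)=-22/87, b=Δ0−h0·(2M0+M1)/6=109/87
seg 1: a=0, c=M1/2=-22/29, d=(M2−M1)/(6·3)=14/87, b=Δ1−h1·(2M1+M2)/6=43/87
seg 2: a=-1, c=M2/2=20/29, d=(M3−M2)/(6·3)=-20/261, b=Δ2−h2·(2M2+M3)/6=25/87
t_q=13/4 → seg 1, τ=9/4; S=0+43/87·τ+-22/29·τ²+14/87·τ³=-831/928

  seg 0: a=-1 b=109/87 c=0 d=-22/87
  seg 1: a=0 b=43/87 c=-22/29 d=14/87
  seg 2: a=-1 b=25/87 c=20/29 d=-20/261
S(13/4) = -831/928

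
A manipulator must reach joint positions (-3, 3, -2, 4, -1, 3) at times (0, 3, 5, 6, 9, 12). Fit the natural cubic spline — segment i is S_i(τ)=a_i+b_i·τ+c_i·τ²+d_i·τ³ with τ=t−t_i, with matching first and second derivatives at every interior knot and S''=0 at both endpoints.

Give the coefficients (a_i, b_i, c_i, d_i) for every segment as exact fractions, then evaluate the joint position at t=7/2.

Δ: Δ0=2, Δ1=-5/2, Δ2=6, Δ3=-5/3, Δ4=4/3
row 1: diag=10, rhs=-27; c'=1/5, d'=-27/10
row 2: denom=6−2·1/5=28/5; d'=(51−2·-27/10)/(28/5)=141/14
row 3: denom=8−1·5/28=219/28; d'=(-46−1·141/14)/(219/28)=-1570/219
row 4: denom=12−3·28/73=792/73; d'=(18−3·-1570/219)/(792/73)=721/198
back: M4=721/198
back: M3=-1570/219−28/73·721/198=-848/99
back: M2=141/14−5/28·-848/99=2297/198
back: M1=-27/10−1/5·2297/198=-497/99
M: M0=0, M1=-497/99, M2=2297/198, M3=-848/99, M4=721/198, M5=0
seg 0: a=-3, c=M0/2=0, d=(M1−M0)/(6·3)=-497/1782, b=Δ0−h0·(2M0+M1)/6=893/198
seg 1: a=3, c=M1/2=-497/198, d=(M2−M1)/(6·2)=1097/792, b=Δ1−h1·(2M1+M2)/6=-299/99
seg 2: a=-2, c=M2/2=2297/396, d=(M3−M2)/(6·1)=-121/36, b=Δ2−h2·(2M2+M3)/6=235/66
seg 3: a=4, c=M3/2=-424/99, d=(M4−M3)/(6·3)=2417/3564, b=Δ3−h3·(2M3+M4)/6=2011/396
seg 4: a=-1, c=M4/2=721/396, d=(M5−M4)/(6·3)=-721/3564, b=Δ4−h4·(2M4+M5)/6=-457/198
t_q=7/2 → seg 1, τ=1/2; S=3+-299/99·τ+-497/198·τ²+1097/792·τ³=729/704

  seg 0: a=-3 b=893/198 c=0 d=-497/1782
  seg 1: a=3 b=-299/99 c=-497/198 d=1097/792
  seg 2: a=-2 b=235/66 c=2297/396 d=-121/36
  seg 3: a=4 b=2011/396 c=-424/99 d=2417/3564
  seg 4: a=-1 b=-457/198 c=721/396 d=-721/3564
S(7/2) = 729/704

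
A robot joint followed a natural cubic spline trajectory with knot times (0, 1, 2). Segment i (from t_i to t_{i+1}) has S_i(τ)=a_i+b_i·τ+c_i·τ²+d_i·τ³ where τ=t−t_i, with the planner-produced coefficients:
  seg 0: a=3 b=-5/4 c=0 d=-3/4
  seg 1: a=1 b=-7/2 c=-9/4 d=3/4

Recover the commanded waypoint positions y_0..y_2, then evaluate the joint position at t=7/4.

y_0=3 y_1=1 y_2=-4
S(7/4) = -659/256

y_0 = S_0(0) = a_0 = 3
y_1 = S_1(0) = a_1 = 1
y_2 = S_1(1) = -4
t_q=7/4 is in segment 1 (τ=3/4); S_1(τ)=-659/256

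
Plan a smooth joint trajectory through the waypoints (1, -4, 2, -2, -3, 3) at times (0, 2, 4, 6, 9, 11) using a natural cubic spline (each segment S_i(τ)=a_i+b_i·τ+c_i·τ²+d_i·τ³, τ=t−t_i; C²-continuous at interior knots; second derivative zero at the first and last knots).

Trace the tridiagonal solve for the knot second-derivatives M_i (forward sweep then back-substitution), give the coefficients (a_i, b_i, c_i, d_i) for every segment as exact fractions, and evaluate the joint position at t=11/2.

  seg 0: a=1 b=-33437/7710 c=0 d=7081/15420
  seg 1: a=-4 b=9049/7710 c=7081/2570 d=-5681/6168
  seg 2: a=2 b=4403/3855 c=-14243/5140 d=18503/30840
  seg 3: a=-2 b=-21143/7710 c=213/257 d=-199/23130
  seg 4: a=-3 b=7703/3855 c=1931/2570 d=-1931/15420
S(11/2) = -8169/16448

Δ: Δ0=-5/2, Δ1=3, Δ2=-2, Δ3=-1/3, Δ4=3
row 1: diag=8, rhs=33; c'=1/4, d'=33/8
row 2: denom=8−2·1/4=15/2; d'=(-30−2·33/8)/(15/2)=-51/10
row 3: denom=10−2·4/15=142/15; d'=(10−2·-51/10)/(142/15)=303/142
row 4: denom=10−3·45/142=1285/142; d'=(20−3·303/142)/(1285/142)=1931/1285
back: M4=1931/1285
back: M3=303/142−45/142·1931/1285=426/257
back: M2=-51/10−4/15·426/257=-14243/2570
back: M1=33/8−1/4·-14243/2570=7081/1285
M: M0=0, M1=7081/1285, M2=-14243/2570, M3=426/257, M4=1931/1285, M5=0
seg 0: a=1, c=M0/2=0, d=(M1−M0)/(6·2)=7081/15420, b=Δ0−h0·(2M0+M1)/6=-33437/7710
seg 1: a=-4, c=M1/2=7081/2570, d=(M2−M1)/(6·2)=-5681/6168, b=Δ1−h1·(2M1+M2)/6=9049/7710
seg 2: a=2, c=M2/2=-14243/5140, d=(M3−M2)/(6·2)=18503/30840, b=Δ2−h2·(2M2+M3)/6=4403/3855
seg 3: a=-2, c=M3/2=213/257, d=(M4−M3)/(6·3)=-199/23130, b=Δ3−h3·(2M3+M4)/6=-21143/7710
seg 4: a=-3, c=M4/2=1931/2570, d=(M5−M4)/(6·2)=-1931/15420, b=Δ4−h4·(2M4+M5)/6=7703/3855
t_q=11/2 → seg 2, τ=3/2; S=2+4403/3855·τ+-14243/5140·τ²+18503/30840·τ³=-8169/16448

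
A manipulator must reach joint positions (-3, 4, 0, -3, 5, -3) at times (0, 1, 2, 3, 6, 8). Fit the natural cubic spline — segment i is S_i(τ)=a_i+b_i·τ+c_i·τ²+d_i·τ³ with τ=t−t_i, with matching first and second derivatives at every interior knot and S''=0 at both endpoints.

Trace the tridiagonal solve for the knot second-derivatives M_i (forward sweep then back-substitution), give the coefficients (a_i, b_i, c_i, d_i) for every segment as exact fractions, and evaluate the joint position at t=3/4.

Δ: Δ0=7, Δ1=-4, Δ2=-3, Δ3=8/3, Δ4=-4
row 1: diag=4, rhs=-66; c'=1/4, d'=-33/2
row 2: denom=4−1·1/4=15/4; d'=(6−1·-33/2)/(15/4)=6
row 3: denom=8−1·4/15=116/15; d'=(34−1·6)/(116/15)=105/29
row 4: denom=10−3·45/116=1025/116; d'=(-40−3·105/29)/(1025/116)=-236/41
back: M4=-236/41
back: M3=105/29−45/116·-236/41=240/41
back: M2=6−4/15·240/41=182/41
back: M1=-33/2−1/4·182/41=-722/41
M: M0=0, M1=-722/41, M2=182/41, M3=240/41, M4=-236/41, M5=0
seg 0: a=-3, c=M0/2=0, d=(M1−M0)/(6·1)=-361/123, b=Δ0−h0·(2M0+M1)/6=1222/123
seg 1: a=4, c=M1/2=-361/41, d=(M2−M1)/(6·1)=452/123, b=Δ1−h1·(2M1+M2)/6=139/123
seg 2: a=0, c=M2/2=91/41, d=(M3−M2)/(6·1)=29/123, b=Δ2−h2·(2M2+M3)/6=-671/123
seg 3: a=-3, c=M3/2=120/41, d=(M4−M3)/(6·3)=-238/369, b=Δ3−h3·(2M3+M4)/6=-38/123
seg 4: a=5, c=M4/2=-118/41, d=(M5−M4)/(6·2)=59/123, b=Δ4−h4·(2M4+M5)/6=-20/123
t_q=3/4 → seg 0, τ=3/4; S=-3+1222/123·τ+0·τ²+-361/123·τ³=8431/2624

  seg 0: a=-3 b=1222/123 c=0 d=-361/123
  seg 1: a=4 b=139/123 c=-361/41 d=452/123
  seg 2: a=0 b=-671/123 c=91/41 d=29/123
  seg 3: a=-3 b=-38/123 c=120/41 d=-238/369
  seg 4: a=5 b=-20/123 c=-118/41 d=59/123
S(3/4) = 8431/2624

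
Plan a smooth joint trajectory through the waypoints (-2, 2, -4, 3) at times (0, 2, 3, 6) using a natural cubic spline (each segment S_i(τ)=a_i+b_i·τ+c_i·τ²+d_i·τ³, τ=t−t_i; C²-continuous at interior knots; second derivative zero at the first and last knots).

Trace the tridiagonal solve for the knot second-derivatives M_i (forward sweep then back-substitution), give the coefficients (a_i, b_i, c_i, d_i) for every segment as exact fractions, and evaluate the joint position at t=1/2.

Δ: Δ0=2, Δ1=-6, Δ2=7/3
row 1: diag=6, rhs=-48; c'=1/6, d'=-8
row 2: denom=8−1·1/6=47/6; d'=(50−1·-8)/(47/6)=348/47
back: M2=348/47
back: M1=-8−1/6·348/47=-434/47
M: M0=0, M1=-434/47, M2=348/47, M3=0
seg 0: a=-2, c=M0/2=0, d=(M1−M0)/(6·2)=-217/282, b=Δ0−h0·(2M0+M1)/6=716/141
seg 1: a=2, c=M1/2=-217/47, d=(M2−M1)/(6·1)=391/141, b=Δ1−h1·(2M1+M2)/6=-586/141
seg 2: a=-4, c=M2/2=174/47, d=(M3−M2)/(6·3)=-58/141, b=Δ2−h2·(2M2+M3)/6=-715/141
t_q=1/2 → seg 0, τ=1/2; S=-2+716/141·τ+0·τ²+-217/282·τ³=333/752

  seg 0: a=-2 b=716/141 c=0 d=-217/282
  seg 1: a=2 b=-586/141 c=-217/47 d=391/141
  seg 2: a=-4 b=-715/141 c=174/47 d=-58/141
S(1/2) = 333/752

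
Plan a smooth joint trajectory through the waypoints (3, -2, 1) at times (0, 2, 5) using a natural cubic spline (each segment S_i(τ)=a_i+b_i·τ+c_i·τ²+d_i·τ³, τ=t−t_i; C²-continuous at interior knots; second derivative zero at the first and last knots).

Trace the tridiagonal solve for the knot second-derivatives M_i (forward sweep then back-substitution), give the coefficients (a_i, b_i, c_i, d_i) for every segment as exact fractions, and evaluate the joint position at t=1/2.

  seg 0: a=3 b=-16/5 c=0 d=7/40
  seg 1: a=-2 b=-11/10 c=21/20 d=-7/60
S(1/2) = 91/64

Δ: Δ0=-5/2, Δ1=1
row 1: diag=10, rhs=21; c'=3/10, d'=21/10
back: M1=21/10
M: M0=0, M1=21/10, M2=0
seg 0: a=3, c=M0/2=0, d=(M1−M0)/(6·2)=7/40, b=Δ0−h0·(2M0+M1)/6=-16/5
seg 1: a=-2, c=M1/2=21/20, d=(M2−M1)/(6·3)=-7/60, b=Δ1−h1·(2M1+M2)/6=-11/10
t_q=1/2 → seg 0, τ=1/2; S=3+-16/5·τ+0·τ²+7/40·τ³=91/64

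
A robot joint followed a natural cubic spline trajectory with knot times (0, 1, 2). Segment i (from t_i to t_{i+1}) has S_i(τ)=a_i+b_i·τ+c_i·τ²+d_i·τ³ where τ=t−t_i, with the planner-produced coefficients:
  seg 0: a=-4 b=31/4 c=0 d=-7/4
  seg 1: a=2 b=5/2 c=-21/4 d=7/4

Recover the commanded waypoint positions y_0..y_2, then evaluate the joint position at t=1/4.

y_0=-4 y_1=2 y_2=1
S(1/4) = -535/256

y_0 = S_0(0) = a_0 = -4
y_1 = S_1(0) = a_1 = 2
y_2 = S_1(1) = 1
t_q=1/4 is in segment 0 (τ=1/4); S_0(τ)=-535/256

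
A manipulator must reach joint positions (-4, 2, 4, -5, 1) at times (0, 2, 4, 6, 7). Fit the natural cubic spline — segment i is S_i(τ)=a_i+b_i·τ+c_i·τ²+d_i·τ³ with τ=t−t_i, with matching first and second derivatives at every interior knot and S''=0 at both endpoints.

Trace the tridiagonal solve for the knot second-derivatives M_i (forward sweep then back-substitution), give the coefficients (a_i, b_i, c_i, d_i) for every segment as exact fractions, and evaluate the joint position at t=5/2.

  seg 0: a=-4 b=118/41 c=0 d=5/164
  seg 1: a=2 b=133/41 c=15/82 d=-107/164
  seg 2: a=4 b=-158/41 c=-153/41 d=559/328
  seg 3: a=-5 b=137/82 c=1065/164 d=-355/164
S(5/2) = 4705/1312

Δ: Δ0=3, Δ1=1, Δ2=-9/2, Δ3=6
row 1: diag=8, rhs=-12; c'=1/4, d'=-3/2
row 2: denom=8−2·1/4=15/2; d'=(-33−2·-3/2)/(15/2)=-4
row 3: denom=6−2·4/15=82/15; d'=(63−2·-4)/(82/15)=1065/82
back: M3=1065/82
back: M2=-4−4/15·1065/82=-306/41
back: M1=-3/2−1/4·-306/41=15/41
M: M0=0, M1=15/41, M2=-306/41, M3=1065/82, M4=0
seg 0: a=-4, c=M0/2=0, d=(M1−M0)/(6·2)=5/164, b=Δ0−h0·(2M0+M1)/6=118/41
seg 1: a=2, c=M1/2=15/82, d=(M2−M1)/(6·2)=-107/164, b=Δ1−h1·(2M1+M2)/6=133/41
seg 2: a=4, c=M2/2=-153/41, d=(M3−M2)/(6·2)=559/328, b=Δ2−h2·(2M2+M3)/6=-158/41
seg 3: a=-5, c=M3/2=1065/164, d=(M4−M3)/(6·1)=-355/164, b=Δ3−h3·(2M3+M4)/6=137/82
t_q=5/2 → seg 1, τ=1/2; S=2+133/41·τ+15/82·τ²+-107/164·τ³=4705/1312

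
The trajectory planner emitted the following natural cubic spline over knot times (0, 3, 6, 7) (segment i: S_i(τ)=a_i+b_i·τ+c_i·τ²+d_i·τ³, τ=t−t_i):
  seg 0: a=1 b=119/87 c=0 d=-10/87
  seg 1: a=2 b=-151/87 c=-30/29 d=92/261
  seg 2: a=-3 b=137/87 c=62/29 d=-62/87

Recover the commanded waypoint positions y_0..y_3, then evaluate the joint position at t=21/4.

y_0 = S_0(0) = a_0 = 1
y_1 = S_1(0) = a_1 = 2
y_2 = S_2(0) = a_2 = -3
y_3 = S_2(1) = 0
t_q=21/4 is in segment 1 (τ=9/4); S_1(τ)=-1451/464

y_0=1 y_1=2 y_2=-3 y_3=0
S(21/4) = -1451/464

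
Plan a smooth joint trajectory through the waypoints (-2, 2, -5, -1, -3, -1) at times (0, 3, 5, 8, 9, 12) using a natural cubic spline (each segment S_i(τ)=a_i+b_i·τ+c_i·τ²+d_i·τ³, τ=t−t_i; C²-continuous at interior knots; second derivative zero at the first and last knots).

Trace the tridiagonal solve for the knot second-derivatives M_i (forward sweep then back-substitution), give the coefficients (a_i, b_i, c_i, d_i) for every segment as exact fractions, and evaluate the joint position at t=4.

Δ: Δ0=4/3, Δ1=-7/2, Δ2=4/3, Δ3=-2, Δ4=2/3
row 1: diag=10, rhs=-29; c'=1/5, d'=-29/10
row 2: denom=10−2·1/5=48/5; d'=(29−2·-29/10)/(48/5)=29/8
row 3: denom=8−3·5/16=113/16; d'=(-20−3·29/8)/(113/16)=-494/113
row 4: denom=8−1·16/113=888/113; d'=(16−1·-494/113)/(888/113)=1151/444
back: M4=1151/444
back: M3=-494/113−16/113·1151/444=-526/111
back: M2=29/8−5/16·-526/111=2267/444
back: M1=-29/10−1/5·2267/444=-1741/444
M: M0=0, M1=-1741/444, M2=2267/444, M3=-526/111, M4=1151/444, M5=0
seg 0: a=-2, c=M0/2=0, d=(M1−M0)/(6·3)=-1741/7992, b=Δ0−h0·(2M0+M1)/6=975/296
seg 1: a=2, c=M1/2=-1741/888, d=(M2−M1)/(6·2)=167/222, b=Δ1−h1·(2M1+M2)/6=-383/148
seg 2: a=-5, c=M2/2=2267/888, d=(M3−M2)/(6·3)=-1457/2664, b=Δ2−h2·(2M2+M3)/6=-623/444
seg 3: a=-1, c=M3/2=-263/111, d=(M4−M3)/(6·1)=1085/888, b=Δ3−h3·(2M3+M4)/6=-757/888
seg 4: a=-3, c=M4/2=1151/888, d=(M5−M4)/(6·3)=-1151/7992, b=Δ4−h4·(2M4+M5)/6=-285/148
t_q=4 → seg 1, τ=1; S=2+-383/148·τ+-1741/888·τ²+167/222·τ³=-1595/888

  seg 0: a=-2 b=975/296 c=0 d=-1741/7992
  seg 1: a=2 b=-383/148 c=-1741/888 d=167/222
  seg 2: a=-5 b=-623/444 c=2267/888 d=-1457/2664
  seg 3: a=-1 b=-757/888 c=-263/111 d=1085/888
  seg 4: a=-3 b=-285/148 c=1151/888 d=-1151/7992
S(4) = -1595/888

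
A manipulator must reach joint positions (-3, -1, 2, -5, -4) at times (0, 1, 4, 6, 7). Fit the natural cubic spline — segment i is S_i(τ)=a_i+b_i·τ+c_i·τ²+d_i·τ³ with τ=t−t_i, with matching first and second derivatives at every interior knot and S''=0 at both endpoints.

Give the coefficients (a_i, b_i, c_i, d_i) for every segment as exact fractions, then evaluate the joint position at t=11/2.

  seg 0: a=-3 b=368/197 c=0 d=26/197
  seg 1: a=-1 b=446/197 c=78/197 d=-161/591
  seg 2: a=2 b=-535/197 c=-405/197 d=1311/1576
  seg 3: a=-5 b=-377/394 c=2313/788 d=-771/788
S(11/2) = -49067/12608

Δ: Δ0=2, Δ1=1, Δ2=-7/2, Δ3=1
row 1: diag=8, rhs=-6; c'=3/8, d'=-3/4
row 2: denom=10−3·3/8=71/8; d'=(-27−3·-3/4)/(71/8)=-198/71
row 3: denom=6−2·16/71=394/71; d'=(27−2·-198/71)/(394/71)=2313/394
back: M3=2313/394
back: M2=-198/71−16/71·2313/394=-810/197
back: M1=-3/4−3/8·-810/197=156/197
M: M0=0, M1=156/197, M2=-810/197, M3=2313/394, M4=0
seg 0: a=-3, c=M0/2=0, d=(M1−M0)/(6·1)=26/197, b=Δ0−h0·(2M0+M1)/6=368/197
seg 1: a=-1, c=M1/2=78/197, d=(M2−M1)/(6·3)=-161/591, b=Δ1−h1·(2M1+M2)/6=446/197
seg 2: a=2, c=M2/2=-405/197, d=(M3−M2)/(6·2)=1311/1576, b=Δ2−h2·(2M2+M3)/6=-535/197
seg 3: a=-5, c=M3/2=2313/788, d=(M4−M3)/(6·1)=-771/788, b=Δ3−h3·(2M3+M4)/6=-377/394
t_q=11/2 → seg 2, τ=3/2; S=2+-535/197·τ+-405/197·τ²+1311/1576·τ³=-49067/12608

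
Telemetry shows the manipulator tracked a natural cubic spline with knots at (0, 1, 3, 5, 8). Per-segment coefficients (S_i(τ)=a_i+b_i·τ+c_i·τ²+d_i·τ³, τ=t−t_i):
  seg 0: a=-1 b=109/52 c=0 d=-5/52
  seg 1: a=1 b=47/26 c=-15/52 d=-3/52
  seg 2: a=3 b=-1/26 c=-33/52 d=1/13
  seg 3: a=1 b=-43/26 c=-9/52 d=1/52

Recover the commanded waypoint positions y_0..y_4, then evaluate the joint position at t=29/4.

y_0=-1 y_1=1 y_2=3 y_3=1 y_4=-5
S(29/4) = -11243/3328

y_0 = S_0(0) = a_0 = -1
y_1 = S_1(0) = a_1 = 1
y_2 = S_2(0) = a_2 = 3
y_3 = S_3(0) = a_3 = 1
y_4 = S_3(3) = -5
t_q=29/4 is in segment 3 (τ=9/4); S_3(τ)=-11243/3328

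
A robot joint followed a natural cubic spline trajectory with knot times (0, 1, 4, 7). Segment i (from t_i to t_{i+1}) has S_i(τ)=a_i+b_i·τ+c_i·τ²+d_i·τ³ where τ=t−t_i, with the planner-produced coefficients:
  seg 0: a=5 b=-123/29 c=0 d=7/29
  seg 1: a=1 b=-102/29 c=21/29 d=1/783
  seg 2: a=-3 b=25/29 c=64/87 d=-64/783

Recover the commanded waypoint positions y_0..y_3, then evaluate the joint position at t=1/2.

y_0=5 y_1=1 y_2=-3 y_3=4
S(1/2) = 675/232

y_0 = S_0(0) = a_0 = 5
y_1 = S_1(0) = a_1 = 1
y_2 = S_2(0) = a_2 = -3
y_3 = S_2(3) = 4
t_q=1/2 is in segment 0 (τ=1/2); S_0(τ)=675/232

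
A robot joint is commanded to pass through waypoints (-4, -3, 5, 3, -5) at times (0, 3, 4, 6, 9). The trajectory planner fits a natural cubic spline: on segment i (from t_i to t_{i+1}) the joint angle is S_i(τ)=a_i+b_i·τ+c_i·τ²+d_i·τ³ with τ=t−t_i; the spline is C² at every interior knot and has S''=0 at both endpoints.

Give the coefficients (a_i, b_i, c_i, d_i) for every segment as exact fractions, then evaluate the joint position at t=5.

  seg 0: a=-4 b=-701/219 c=0 d=86/219
  seg 1: a=-3 b=1621/219 c=258/73 d=-643/219
  seg 2: a=5 b=1240/219 c=-385/73 d=851/876
  seg 3: a=3 b=-827/219 c=81/146 d=-9/146
S(5) = 1857/292

Δ: Δ0=1/3, Δ1=8, Δ2=-1, Δ3=-8/3
row 1: diag=8, rhs=46; c'=1/8, d'=23/4
row 2: denom=6−1·1/8=47/8; d'=(-54−1·23/4)/(47/8)=-478/47
row 3: denom=10−2·16/47=438/47; d'=(-10−2·-478/47)/(438/47)=81/73
back: M3=81/73
back: M2=-478/47−16/47·81/73=-770/73
back: M1=23/4−1/8·-770/73=516/73
M: M0=0, M1=516/73, M2=-770/73, M3=81/73, M4=0
seg 0: a=-4, c=M0/2=0, d=(M1−M0)/(6·3)=86/219, b=Δ0−h0·(2M0+M1)/6=-701/219
seg 1: a=-3, c=M1/2=258/73, d=(M2−M1)/(6·1)=-643/219, b=Δ1−h1·(2M1+M2)/6=1621/219
seg 2: a=5, c=M2/2=-385/73, d=(M3−M2)/(6·2)=851/876, b=Δ2−h2·(2M2+M3)/6=1240/219
seg 3: a=3, c=M3/2=81/146, d=(M4−M3)/(6·3)=-9/146, b=Δ3−h3·(2M3+M4)/6=-827/219
t_q=5 → seg 2, τ=1; S=5+1240/219·τ+-385/73·τ²+851/876·τ³=1857/292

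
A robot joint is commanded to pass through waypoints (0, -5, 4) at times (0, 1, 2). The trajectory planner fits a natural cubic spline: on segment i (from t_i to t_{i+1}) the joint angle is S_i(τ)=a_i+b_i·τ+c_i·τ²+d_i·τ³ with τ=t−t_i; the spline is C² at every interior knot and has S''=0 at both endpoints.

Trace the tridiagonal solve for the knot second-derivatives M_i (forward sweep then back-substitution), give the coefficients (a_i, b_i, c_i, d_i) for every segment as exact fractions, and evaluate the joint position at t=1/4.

  seg 0: a=0 b=-17/2 c=0 d=7/2
  seg 1: a=-5 b=2 c=21/2 d=-7/2
S(1/4) = -265/128

Δ: Δ0=-5, Δ1=9
row 1: diag=4, rhs=84; c'=1/4, d'=21
back: M1=21
M: M0=0, M1=21, M2=0
seg 0: a=0, c=M0/2=0, d=(M1−M0)/(6·1)=7/2, b=Δ0−h0·(2M0+M1)/6=-17/2
seg 1: a=-5, c=M1/2=21/2, d=(M2−M1)/(6·1)=-7/2, b=Δ1−h1·(2M1+M2)/6=2
t_q=1/4 → seg 0, τ=1/4; S=0+-17/2·τ+0·τ²+7/2·τ³=-265/128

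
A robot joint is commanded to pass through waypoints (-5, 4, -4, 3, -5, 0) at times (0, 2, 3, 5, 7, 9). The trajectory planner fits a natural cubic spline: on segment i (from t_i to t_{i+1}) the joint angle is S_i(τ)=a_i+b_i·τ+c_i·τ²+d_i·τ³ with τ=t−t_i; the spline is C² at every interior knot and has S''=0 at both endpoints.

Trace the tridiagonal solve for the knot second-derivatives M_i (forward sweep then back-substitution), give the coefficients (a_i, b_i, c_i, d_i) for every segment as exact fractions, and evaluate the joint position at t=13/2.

  seg 0: a=-5 b=9229/954 c=0 d=-617/477
  seg 1: a=4 b=-5579/954 c=-1234/159 d=5351/954
  seg 2: a=-4 b=-2167/477 c=961/106 d=-9625/3816
  seg 3: a=3 b=1387/954 c=-3859/636 d=3187/1908
  seg 4: a=-5 b=-2645/954 c=2515/636 d=-2515/3816
S(13/2) = -14419/5088

Δ: Δ0=9/2, Δ1=-8, Δ2=7/2, Δ3=-4, Δ4=5/2
row 1: diag=6, rhs=-75; c'=1/6, d'=-25/2
row 2: denom=6−1·1/6=35/6; d'=(69−1·-25/2)/(35/6)=489/35
row 3: denom=8−2·12/35=256/35; d'=(-45−2·489/35)/(256/35)=-2553/256
row 4: denom=8−2·35/128=477/64; d'=(39−2·-2553/256)/(477/64)=2515/318
back: M4=2515/318
back: M3=-2553/256−35/128·2515/318=-3859/318
back: M2=489/35−12/35·-3859/318=961/53
back: M1=-25/2−1/6·961/53=-2468/159
M: M0=0, M1=-2468/159, M2=961/53, M3=-3859/318, M4=2515/318, M5=0
seg 0: a=-5, c=M0/2=0, d=(M1−M0)/(6·2)=-617/477, b=Δ0−h0·(2M0+M1)/6=9229/954
seg 1: a=4, c=M1/2=-1234/159, d=(M2−M1)/(6·1)=5351/954, b=Δ1−h1·(2M1+M2)/6=-5579/954
seg 2: a=-4, c=M2/2=961/106, d=(M3−M2)/(6·2)=-9625/3816, b=Δ2−h2·(2M2+M3)/6=-2167/477
seg 3: a=3, c=M3/2=-3859/636, d=(M4−M3)/(6·2)=3187/1908, b=Δ3−h3·(2M3+M4)/6=1387/954
seg 4: a=-5, c=M4/2=2515/636, d=(M5−M4)/(6·2)=-2515/3816, b=Δ4−h4·(2M4+M5)/6=-2645/954
t_q=13/2 → seg 3, τ=3/2; S=3+1387/954·τ+-3859/636·τ²+3187/1908·τ³=-14419/5088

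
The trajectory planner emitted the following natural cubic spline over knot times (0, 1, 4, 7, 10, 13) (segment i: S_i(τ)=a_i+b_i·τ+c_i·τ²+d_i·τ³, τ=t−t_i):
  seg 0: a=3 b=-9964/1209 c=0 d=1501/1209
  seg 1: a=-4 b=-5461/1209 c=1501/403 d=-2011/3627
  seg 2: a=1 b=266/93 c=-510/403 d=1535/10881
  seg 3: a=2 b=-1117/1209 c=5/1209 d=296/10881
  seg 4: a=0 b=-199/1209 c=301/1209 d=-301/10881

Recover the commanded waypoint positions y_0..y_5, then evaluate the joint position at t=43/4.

y_0=3 y_1=-4 y_2=1 y_3=2 y_4=0 y_5=1
S(43/4) = 127/25792

y_0 = S_0(0) = a_0 = 3
y_1 = S_1(0) = a_1 = -4
y_2 = S_2(0) = a_2 = 1
y_3 = S_3(0) = a_3 = 2
y_4 = S_4(0) = a_4 = 0
y_5 = S_4(3) = 1
t_q=43/4 is in segment 4 (τ=3/4); S_4(τ)=127/25792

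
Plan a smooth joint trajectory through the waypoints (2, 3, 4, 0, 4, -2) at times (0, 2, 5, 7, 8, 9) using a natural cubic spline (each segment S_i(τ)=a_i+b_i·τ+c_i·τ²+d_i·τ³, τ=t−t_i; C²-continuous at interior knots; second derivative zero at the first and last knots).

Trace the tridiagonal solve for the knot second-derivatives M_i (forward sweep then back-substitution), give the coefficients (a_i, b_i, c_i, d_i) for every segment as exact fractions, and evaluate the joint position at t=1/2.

  seg 0: a=2 b=1847/11598 c=0 d=494/5799
  seg 1: a=3 b=13703/11598 c=988/1933 d=-1023/3866
  seg 2: a=4 b=-16796/5799 c=-7231/3866 d=26891/23196
  seg 3: a=0 b=20491/5799 c=9830/1933 d=-26785/5799
  seg 4: a=4 b=-884/5799 c=-16955/1933 d=16955/5799
S(1/2) = 8081/3866

Δ: Δ0=1/2, Δ1=1/3, Δ2=-2, Δ3=4, Δ4=-6
row 1: diag=10, rhs=-1; c'=3/10, d'=-1/10
row 2: denom=10−3·3/10=91/10; d'=(-14−3·-1/10)/(91/10)=-137/91
row 3: denom=6−2·20/91=506/91; d'=(36−2·-137/91)/(506/91)=1775/253
row 4: denom=4−1·91/506=1933/506; d'=(-60−1·1775/253)/(1933/506)=-33910/1933
back: M4=-33910/1933
back: M3=1775/253−91/506·-33910/1933=19660/1933
back: M2=-137/91−20/91·19660/1933=-7231/1933
back: M1=-1/10−3/10·-7231/1933=1976/1933
M: M0=0, M1=1976/1933, M2=-7231/1933, M3=19660/1933, M4=-33910/1933, M5=0
seg 0: a=2, c=M0/2=0, d=(M1−M0)/(6·2)=494/5799, b=Δ0−h0·(2M0+M1)/6=1847/11598
seg 1: a=3, c=M1/2=988/1933, d=(M2−M1)/(6·3)=-1023/3866, b=Δ1−h1·(2M1+M2)/6=13703/11598
seg 2: a=4, c=M2/2=-7231/3866, d=(M3−M2)/(6·2)=26891/23196, b=Δ2−h2·(2M2+M3)/6=-16796/5799
seg 3: a=0, c=M3/2=9830/1933, d=(M4−M3)/(6·1)=-26785/5799, b=Δ3−h3·(2M3+M4)/6=20491/5799
seg 4: a=4, c=M4/2=-16955/1933, d=(M5−M4)/(6·1)=16955/5799, b=Δ4−h4·(2M4+M5)/6=-884/5799
t_q=1/2 → seg 0, τ=1/2; S=2+1847/11598·τ+0·τ²+494/5799·τ³=8081/3866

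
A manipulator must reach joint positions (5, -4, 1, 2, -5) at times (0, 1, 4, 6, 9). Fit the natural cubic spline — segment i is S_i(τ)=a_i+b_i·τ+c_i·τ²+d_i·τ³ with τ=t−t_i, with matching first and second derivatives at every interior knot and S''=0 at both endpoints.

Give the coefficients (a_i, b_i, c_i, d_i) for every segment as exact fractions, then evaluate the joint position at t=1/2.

Δ: Δ0=-9, Δ1=5/3, Δ2=1/2, Δ3=-7/3
row 1: diag=8, rhs=64; c'=3/8, d'=8
row 2: denom=10−3·3/8=71/8; d'=(-7−3·8)/(71/8)=-248/71
row 3: denom=10−2·16/71=678/71; d'=(-17−2·-248/71)/(678/71)=-237/226
back: M3=-237/226
back: M2=-248/71−16/71·-237/226=-368/113
back: M1=8−3/8·-368/113=1042/113
M: M0=0, M1=1042/113, M2=-368/113, M3=-237/226, M4=0
seg 0: a=5, c=M0/2=0, d=(M1−M0)/(6·1)=521/339, b=Δ0−h0·(2M0+M1)/6=-3572/339
seg 1: a=-4, c=M1/2=521/113, d=(M2−M1)/(6·3)=-235/339, b=Δ1−h1·(2M1+M2)/6=-2009/339
seg 2: a=1, c=M2/2=-184/113, d=(M3−M2)/(6·2)=499/2712, b=Δ2−h2·(2M2+M3)/6=1024/339
seg 3: a=2, c=M3/2=-237/452, d=(M4−M3)/(6·3)=79/1356, b=Δ3−h3·(2M3+M4)/6=-871/678
t_q=1/2 → seg 0, τ=1/2; S=5+-3572/339·τ+0·τ²+521/339·τ³=-69/904

  seg 0: a=5 b=-3572/339 c=0 d=521/339
  seg 1: a=-4 b=-2009/339 c=521/113 d=-235/339
  seg 2: a=1 b=1024/339 c=-184/113 d=499/2712
  seg 3: a=2 b=-871/678 c=-237/452 d=79/1356
S(1/2) = -69/904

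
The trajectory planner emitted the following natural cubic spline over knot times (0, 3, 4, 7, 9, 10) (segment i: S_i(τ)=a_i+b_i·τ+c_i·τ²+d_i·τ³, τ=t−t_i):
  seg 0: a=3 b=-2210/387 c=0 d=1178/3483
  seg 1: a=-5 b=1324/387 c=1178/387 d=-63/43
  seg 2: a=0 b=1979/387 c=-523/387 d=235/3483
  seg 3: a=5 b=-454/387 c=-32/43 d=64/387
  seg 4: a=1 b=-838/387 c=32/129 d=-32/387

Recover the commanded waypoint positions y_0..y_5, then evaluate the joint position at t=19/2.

y_0=3 y_1=-5 y_2=0 y_3=5 y_4=1 y_5=-1
S(19/2) = -4/129

y_0 = S_0(0) = a_0 = 3
y_1 = S_1(0) = a_1 = -5
y_2 = S_2(0) = a_2 = 0
y_3 = S_3(0) = a_3 = 5
y_4 = S_4(0) = a_4 = 1
y_5 = S_4(1) = -1
t_q=19/2 is in segment 4 (τ=1/2); S_4(τ)=-4/129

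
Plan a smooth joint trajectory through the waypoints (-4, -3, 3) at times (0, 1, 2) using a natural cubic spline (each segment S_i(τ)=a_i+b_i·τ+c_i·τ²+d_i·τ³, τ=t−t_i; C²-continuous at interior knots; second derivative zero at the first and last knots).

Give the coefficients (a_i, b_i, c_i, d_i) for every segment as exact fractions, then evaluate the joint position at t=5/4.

  seg 0: a=-4 b=-1/4 c=0 d=5/4
  seg 1: a=-3 b=7/2 c=15/4 d=-5/4
S(5/4) = -489/256

Δ: Δ0=1, Δ1=6
row 1: diag=4, rhs=30; c'=1/4, d'=15/2
back: M1=15/2
M: M0=0, M1=15/2, M2=0
seg 0: a=-4, c=M0/2=0, d=(M1−M0)/(6·1)=5/4, b=Δ0−h0·(2M0+M1)/6=-1/4
seg 1: a=-3, c=M1/2=15/4, d=(M2−M1)/(6·1)=-5/4, b=Δ1−h1·(2M1+M2)/6=7/2
t_q=5/4 → seg 1, τ=1/4; S=-3+7/2·τ+15/4·τ²+-5/4·τ³=-489/256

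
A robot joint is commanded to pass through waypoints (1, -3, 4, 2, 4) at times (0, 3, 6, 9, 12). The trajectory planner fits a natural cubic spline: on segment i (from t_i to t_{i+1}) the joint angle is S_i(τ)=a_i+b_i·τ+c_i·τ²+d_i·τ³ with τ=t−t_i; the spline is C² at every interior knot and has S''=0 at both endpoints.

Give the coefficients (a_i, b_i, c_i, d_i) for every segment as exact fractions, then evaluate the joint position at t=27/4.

Δ: Δ0=-4/3, Δ1=7/3, Δ2=-2/3, Δ3=2/3
row 1: diag=12, rhs=22; c'=1/4, d'=11/6
row 2: denom=12−3·1/4=45/4; d'=(-18−3·11/6)/(45/4)=-94/45
row 3: denom=12−3·4/15=56/5; d'=(8−3·-94/45)/(56/5)=107/84
back: M3=107/84
back: M2=-94/45−4/15·107/84=-17/7
back: M1=11/6−1/4·-17/7=205/84
M: M0=0, M1=205/84, M2=-17/7, M3=107/84, M4=0
seg 0: a=1, c=M0/2=0, d=(M1−M0)/(6·3)=205/1512, b=Δ0−h0·(2M0+M1)/6=-143/56
seg 1: a=-3, c=M1/2=205/168, d=(M2−M1)/(6·3)=-409/1512, b=Δ1−h1·(2M1+M2)/6=31/28
seg 2: a=4, c=M2/2=-17/14, d=(M3−M2)/(6·3)=311/1512, b=Δ2−h2·(2M2+M3)/6=9/8
seg 3: a=2, c=M3/2=107/168, d=(M4−M3)/(6·3)=-107/1512, b=Δ3−h3·(2M3+M4)/6=-17/28
t_q=27/4 → seg 2, τ=3/4; S=4+9/8·τ+-17/14·τ²+311/1512·τ³=15223/3584

  seg 0: a=1 b=-143/56 c=0 d=205/1512
  seg 1: a=-3 b=31/28 c=205/168 d=-409/1512
  seg 2: a=4 b=9/8 c=-17/14 d=311/1512
  seg 3: a=2 b=-17/28 c=107/168 d=-107/1512
S(27/4) = 15223/3584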